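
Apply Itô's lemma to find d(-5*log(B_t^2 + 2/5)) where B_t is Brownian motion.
d(-5*log(B_t^2 + 2/5)) = (25*(5*B_t^2 - 2)/(5*B_t^2 + 2)^2) dt + (-50*B_t/(5*B_t^2 + 2)) dB_t

Itô's formula for f(B_t) gives d f(B_t) = f'(B_t) dB_t + (1/2) f''(B_t) dt. Compute derivatives of f(x) = -5*log(x^2 + 2/5):
  f'(x)  = -50*x/(5*x^2 + 2)
  f''(x) = 50*(5*x^2 - 2)/(5*x^2 + 2)^2
Substitute x = B_t and multiply the f'' term by 1/2:
  drift     = (1/2) * (50*(5*x^2 - 2)/(5*x^2 + 2)^2) evaluated at B_t = 25*(5*B_t^2 - 2)/(5*B_t^2 + 2)^2
  diffusion = (-50*x/(5*x^2 + 2)) evaluated at B_t = -50*B_t/(5*B_t^2 + 2)
Therefore d(-5*log(B_t^2 + 2/5)) = (25*(5*B_t^2 - 2)/(5*B_t^2 + 2)^2) dt + (-50*B_t/(5*B_t^2 + 2)) dB_t.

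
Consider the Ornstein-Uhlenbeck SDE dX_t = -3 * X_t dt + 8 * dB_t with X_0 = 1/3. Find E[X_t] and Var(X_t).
E[X_t] = exp(-3*t)/3; Var(X_t) = 32/3 - 32*exp(-6*t)/3

The OU SDE dX = -theta X dt + sigma dB admits the integrating factor exp(theta t): d(exp(theta t) X_t) = sigma exp(theta t) dB_t. Integrating from 0 to t:
  X_t = x_0 * exp(-theta t) + sigma * int_0^t exp(-theta (t-s)) dB_s.
The Itô integral has mean 0 and (by the Itô isometry) variance sigma^2 * int_0^t exp(-2 theta (t - s)) ds = sigma^2 * (1 - exp(-2 theta t)) / (2 theta).
With theta = 3, sigma = 8, x_0 = 1/3:
  E[X_t] = 1/3 * exp(-3 t) = exp(-3*t)/3
  Var(X_t) = (8)^2 * (1 - exp(-2*3 t)) / (2 * 3) = 32/3 - 32*exp(-6*t)/3.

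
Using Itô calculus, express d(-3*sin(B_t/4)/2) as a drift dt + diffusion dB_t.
d(-3*sin(B_t/4)/2) = (3*sin(B_t/4)/64) dt + (-3*cos(B_t/4)/8) dB_t

Itô's formula for f(B_t) gives d f(B_t) = f'(B_t) dB_t + (1/2) f''(B_t) dt. Compute derivatives of f(x) = -3*sin(x/4)/2:
  f'(x)  = -3*cos(x/4)/8
  f''(x) = 3*sin(x/4)/32
Substitute x = B_t and multiply the f'' term by 1/2:
  drift     = (1/2) * (3*sin(x/4)/32) evaluated at B_t = 3*sin(B_t/4)/64
  diffusion = (-3*cos(x/4)/8) evaluated at B_t = -3*cos(B_t/4)/8
Therefore d(-3*sin(B_t/4)/2) = (3*sin(B_t/4)/64) dt + (-3*cos(B_t/4)/8) dB_t.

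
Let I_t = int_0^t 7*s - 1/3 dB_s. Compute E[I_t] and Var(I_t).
E[I_t] = 0; Var(I_t) = t*(147*t^2 - 21*t + 1)/9

The Itô integral of a deterministic integrand f(s) has mean 0 because each increment f(s) * (B_{s+ds} - B_s) has mean 0. By the Itô isometry:
  Var( int_0^t f(s) dB_s ) = E[ (int_0^t f(s) dB_s)^2 ] = int_0^t f(s)^2 ds.
Here f(s) = 7*s - 1/3, so f(s)^2 = (21*s - 1)^2/9. Integrate:
  int_0^t ((21*s - 1)^2/9) ds = t*(147*t^2 - 21*t + 1)/9.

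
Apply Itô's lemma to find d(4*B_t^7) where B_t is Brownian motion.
d(4*B_t^7) = (84*B_t^5) dt + (28*B_t^6) dB_t

Itô's formula for f(B_t) gives d f(B_t) = f'(B_t) dB_t + (1/2) f''(B_t) dt. Compute derivatives of f(x) = 4*x^7:
  f'(x)  = 28*x^6
  f''(x) = 168*x^5
Substitute x = B_t and multiply the f'' term by 1/2:
  drift     = (1/2) * (168*x^5) evaluated at B_t = 84*B_t^5
  diffusion = (28*x^6) evaluated at B_t = 28*B_t^6
Therefore d(4*B_t^7) = (84*B_t^5) dt + (28*B_t^6) dB_t.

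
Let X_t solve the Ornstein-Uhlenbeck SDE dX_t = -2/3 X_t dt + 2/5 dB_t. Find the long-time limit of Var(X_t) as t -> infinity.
lim Var(X_t) = 3/25

The OU SDE dX = -theta X dt + sigma dB admits the integrating factor exp(theta t): d(exp(theta t) X_t) = sigma exp(theta t) dB_t. Integrating from 0 to t gives X_t = x_0 * exp(-theta t) + sigma * int_0^t exp(-theta (t-s)) dB_s for any initial x_0. The Itô integral has variance (by the Itô isometry) sigma^2 * int_0^t exp(-2 theta (t - s)) ds = sigma^2 * (1 - exp(-2 theta t)) / (2 theta), independent of x_0.
With theta = 2/3, sigma = 2/5:
  Var(X_t) = (2/5)^2 * (1 - exp(-2*2/3 t)) / (2 * 2/3) = 3/25 - 3*exp(-4*t/3)/25.
As t -> infinity, exp(-2*2/3 t) -> 0, so the stationary variance is sigma^2 / (2 theta) = 3/25.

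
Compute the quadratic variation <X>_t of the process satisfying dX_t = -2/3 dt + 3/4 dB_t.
<X>_t = 9*t/16

For an Itô process dX_t = a(t) dt + b(t) dB_t, the quadratic variation is <X>_t = int_0^t b(s)^2 ds (the drift term does not contribute). Here b(s) = 3/4, so
  b(s)^2 = 9/16.
Integrating from 0 to t:
  <X>_t = int_0^t (9/16) ds = 9*t/16.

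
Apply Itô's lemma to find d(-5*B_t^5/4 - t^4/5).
d(-5*B_t^5/4 - t^4/5) = (-25*B_t^3/2 - 4*t^3/5) dt + (-25*B_t^4/4) dB_t

Itô's formula for f(t, x): d f(t, B_t) = (f_t + (1/2) f_xx) dt + f_x dB_t. Compute partials of f(t, x) = -t^4/5 - 5*x^5/4:
  f_t(t,x)  = -4*t^3/5
  f_x(t,x)  = -25*x^4/4
  f_xx(t,x) = -25*x^3
Assemble drift = f_t + (1/2) f_xx = -4*t^3/5 - 25*x^3/2 and diffusion = f_x = -25*x^4/4. Substituting x = B_t:
  d(-5*B_t^5/4 - t^4/5) = (-25*B_t^3/2 - 4*t^3/5) dt + (-25*B_t^4/4) dB_t.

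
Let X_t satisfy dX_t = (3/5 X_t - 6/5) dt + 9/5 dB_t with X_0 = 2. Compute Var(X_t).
Var(X_t) = 27*exp(6*t/5)/10 - 27/10

The variance V(t) = Var(X_t) satisfies V'(t) = 2 a V(t) + c^2 with V(0) = 0 (drift coefficient is linear in X, diffusion is constant). With a = 3/5, c = 9/5, the solution is
  V(t) = (c^2 / (2 a)) * (exp(2 a t) - 1)
       = ((9/5)^2 / (2*(3/5))) * (exp((6/5) t) - 1)
       = 27*exp(6*t/5)/10 - 27/10.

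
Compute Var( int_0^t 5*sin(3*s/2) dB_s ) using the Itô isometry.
Var = 25*t/2 - 25*sin(3*t)/6

The Itô integral of a deterministic integrand f(s) has mean 0 because each increment f(s) * (B_{s+ds} - B_s) has mean 0. By the Itô isometry:
  Var( int_0^t f(s) dB_s ) = E[ (int_0^t f(s) dB_s)^2 ] = int_0^t f(s)^2 ds.
Here f(s) = 5*sin(3*s/2), so f(s)^2 = 25*sin(3*s/2)^2. Integrate:
  int_0^t (25*sin(3*s/2)^2) ds = 25*t/2 - 25*sin(3*t)/6.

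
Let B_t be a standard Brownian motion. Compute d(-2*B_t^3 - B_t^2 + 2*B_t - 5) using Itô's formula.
d(-2*B_t^3 - B_t^2 + 2*B_t - 5) = (-6*B_t - 1) dt + (-6*B_t^2 - 2*B_t + 2) dB_t

Itô's formula for f(B_t) gives d f(B_t) = f'(B_t) dB_t + (1/2) f''(B_t) dt. Compute derivatives of f(x) = -2*x^3 - x^2 + 2*x - 5:
  f'(x)  = -6*x^2 - 2*x + 2
  f''(x) = -12*x - 2
Substitute x = B_t and multiply the f'' term by 1/2:
  drift     = (1/2) * (-12*x - 2) evaluated at B_t = -6*B_t - 1
  diffusion = (-6*x^2 - 2*x + 2) evaluated at B_t = -6*B_t^2 - 2*B_t + 2
Therefore d(-2*B_t^3 - B_t^2 + 2*B_t - 5) = (-6*B_t - 1) dt + (-6*B_t^2 - 2*B_t + 2) dB_t.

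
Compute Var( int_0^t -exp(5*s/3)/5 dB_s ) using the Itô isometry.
Var = 3*exp(10*t/3)/250 - 3/250

The Itô integral of a deterministic integrand f(s) has mean 0 because each increment f(s) * (B_{s+ds} - B_s) has mean 0. By the Itô isometry:
  Var( int_0^t f(s) dB_s ) = E[ (int_0^t f(s) dB_s)^2 ] = int_0^t f(s)^2 ds.
Here f(s) = -exp(5*s/3)/5, so f(s)^2 = exp(10*s/3)/25. Integrate:
  int_0^t (exp(10*s/3)/25) ds = 3*exp(10*t/3)/250 - 3/250.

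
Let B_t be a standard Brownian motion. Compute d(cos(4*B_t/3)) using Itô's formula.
d(cos(4*B_t/3)) = (-8*cos(4*B_t/3)/9) dt + (-4*sin(4*B_t/3)/3) dB_t

Itô's formula for f(B_t) gives d f(B_t) = f'(B_t) dB_t + (1/2) f''(B_t) dt. Compute derivatives of f(x) = cos(4*x/3):
  f'(x)  = -4*sin(4*x/3)/3
  f''(x) = -16*cos(4*x/3)/9
Substitute x = B_t and multiply the f'' term by 1/2:
  drift     = (1/2) * (-16*cos(4*x/3)/9) evaluated at B_t = -8*cos(4*B_t/3)/9
  diffusion = (-4*sin(4*x/3)/3) evaluated at B_t = -4*sin(4*B_t/3)/3
Therefore d(cos(4*B_t/3)) = (-8*cos(4*B_t/3)/9) dt + (-4*sin(4*B_t/3)/3) dB_t.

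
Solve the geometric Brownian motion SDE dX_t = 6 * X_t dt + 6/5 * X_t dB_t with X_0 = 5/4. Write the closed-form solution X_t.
X_t = 5/4 * exp((132/25) * t + (6/5) * B_t)

For GBM dX = mu X dt + sigma X dB with X_0 = x_0, apply Itô to Y = log X: dY = (mu - sigma^2/2) dt + sigma dB, so Y_t = log(x_0) + (mu - sigma^2/2) t + sigma B_t and hence X_t = x_0 * exp((mu - sigma^2/2) t + sigma B_t).
With mu = 6, sigma = 6/5, x_0 = 5/4, this gives:
  X_t = 5/4 * exp((132/25) * t + (6/5) * B_t).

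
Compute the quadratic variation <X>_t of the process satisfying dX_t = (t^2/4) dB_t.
<X>_t = t^5/80

For an Itô process dX_t = a(t) dt + b(t) dB_t, the quadratic variation is <X>_t = int_0^t b(s)^2 ds (the drift term does not contribute). Here b(s) = s^2/4, so
  b(s)^2 = s^4/16.
Integrating from 0 to t:
  <X>_t = int_0^t (s^4/16) ds = t^5/80.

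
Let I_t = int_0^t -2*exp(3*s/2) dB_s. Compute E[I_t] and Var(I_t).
E[I_t] = 0; Var(I_t) = 4*exp(3*t)/3 - 4/3

The Itô integral of a deterministic integrand f(s) has mean 0 because each increment f(s) * (B_{s+ds} - B_s) has mean 0. By the Itô isometry:
  Var( int_0^t f(s) dB_s ) = E[ (int_0^t f(s) dB_s)^2 ] = int_0^t f(s)^2 ds.
Here f(s) = -2*exp(3*s/2), so f(s)^2 = 4*exp(3*s). Integrate:
  int_0^t (4*exp(3*s)) ds = 4*exp(3*t)/3 - 4/3.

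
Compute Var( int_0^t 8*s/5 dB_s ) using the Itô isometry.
Var = 64*t^3/75

The Itô integral of a deterministic integrand f(s) has mean 0 because each increment f(s) * (B_{s+ds} - B_s) has mean 0. By the Itô isometry:
  Var( int_0^t f(s) dB_s ) = E[ (int_0^t f(s) dB_s)^2 ] = int_0^t f(s)^2 ds.
Here f(s) = 8*s/5, so f(s)^2 = 64*s^2/25. Integrate:
  int_0^t (64*s^2/25) ds = 64*t^3/75.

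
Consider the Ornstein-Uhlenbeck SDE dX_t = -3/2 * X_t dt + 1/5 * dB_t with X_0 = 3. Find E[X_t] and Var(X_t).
E[X_t] = 3*exp(-3*t/2); Var(X_t) = 1/75 - exp(-3*t)/75

The OU SDE dX = -theta X dt + sigma dB admits the integrating factor exp(theta t): d(exp(theta t) X_t) = sigma exp(theta t) dB_t. Integrating from 0 to t:
  X_t = x_0 * exp(-theta t) + sigma * int_0^t exp(-theta (t-s)) dB_s.
The Itô integral has mean 0 and (by the Itô isometry) variance sigma^2 * int_0^t exp(-2 theta (t - s)) ds = sigma^2 * (1 - exp(-2 theta t)) / (2 theta).
With theta = 3/2, sigma = 1/5, x_0 = 3:
  E[X_t] = 3 * exp(-3/2 t) = 3*exp(-3*t/2)
  Var(X_t) = (1/5)^2 * (1 - exp(-2*3/2 t)) / (2 * 3/2) = 1/75 - exp(-3*t)/75.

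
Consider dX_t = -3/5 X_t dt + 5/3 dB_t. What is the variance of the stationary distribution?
lim Var(X_t) = 125/54

The OU SDE dX = -theta X dt + sigma dB admits the integrating factor exp(theta t): d(exp(theta t) X_t) = sigma exp(theta t) dB_t. Integrating from 0 to t gives X_t = x_0 * exp(-theta t) + sigma * int_0^t exp(-theta (t-s)) dB_s for any initial x_0. The Itô integral has variance (by the Itô isometry) sigma^2 * int_0^t exp(-2 theta (t - s)) ds = sigma^2 * (1 - exp(-2 theta t)) / (2 theta), independent of x_0.
With theta = 3/5, sigma = 5/3:
  Var(X_t) = (5/3)^2 * (1 - exp(-2*3/5 t)) / (2 * 3/5) = 125/54 - 125*exp(-6*t/5)/54.
As t -> infinity, exp(-2*3/5 t) -> 0, so the stationary variance is sigma^2 / (2 theta) = 125/54.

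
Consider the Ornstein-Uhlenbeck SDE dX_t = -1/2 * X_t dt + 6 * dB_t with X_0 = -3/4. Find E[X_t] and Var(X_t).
E[X_t] = -3*exp(-t/2)/4; Var(X_t) = 36 - 36*exp(-t)

The OU SDE dX = -theta X dt + sigma dB admits the integrating factor exp(theta t): d(exp(theta t) X_t) = sigma exp(theta t) dB_t. Integrating from 0 to t:
  X_t = x_0 * exp(-theta t) + sigma * int_0^t exp(-theta (t-s)) dB_s.
The Itô integral has mean 0 and (by the Itô isometry) variance sigma^2 * int_0^t exp(-2 theta (t - s)) ds = sigma^2 * (1 - exp(-2 theta t)) / (2 theta).
With theta = 1/2, sigma = 6, x_0 = -3/4:
  E[X_t] = -3/4 * exp(-1/2 t) = -3*exp(-t/2)/4
  Var(X_t) = (6)^2 * (1 - exp(-2*1/2 t)) / (2 * 1/2) = 36 - 36*exp(-t).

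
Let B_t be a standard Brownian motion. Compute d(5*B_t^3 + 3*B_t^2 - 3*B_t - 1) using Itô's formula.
d(5*B_t^3 + 3*B_t^2 - 3*B_t - 1) = (15*B_t + 3) dt + (15*B_t^2 + 6*B_t - 3) dB_t

Itô's formula for f(B_t) gives d f(B_t) = f'(B_t) dB_t + (1/2) f''(B_t) dt. Compute derivatives of f(x) = 5*x^3 + 3*x^2 - 3*x - 1:
  f'(x)  = 15*x^2 + 6*x - 3
  f''(x) = 30*x + 6
Substitute x = B_t and multiply the f'' term by 1/2:
  drift     = (1/2) * (30*x + 6) evaluated at B_t = 15*B_t + 3
  diffusion = (15*x^2 + 6*x - 3) evaluated at B_t = 15*B_t^2 + 6*B_t - 3
Therefore d(5*B_t^3 + 3*B_t^2 - 3*B_t - 1) = (15*B_t + 3) dt + (15*B_t^2 + 6*B_t - 3) dB_t.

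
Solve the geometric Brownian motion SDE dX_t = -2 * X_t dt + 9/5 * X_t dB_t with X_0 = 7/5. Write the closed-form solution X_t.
X_t = 7/5 * exp((-181/50) * t + (9/5) * B_t)

For GBM dX = mu X dt + sigma X dB with X_0 = x_0, apply Itô to Y = log X: dY = (mu - sigma^2/2) dt + sigma dB, so Y_t = log(x_0) + (mu - sigma^2/2) t + sigma B_t and hence X_t = x_0 * exp((mu - sigma^2/2) t + sigma B_t).
With mu = -2, sigma = 9/5, x_0 = 7/5, this gives:
  X_t = 7/5 * exp((-181/50) * t + (9/5) * B_t).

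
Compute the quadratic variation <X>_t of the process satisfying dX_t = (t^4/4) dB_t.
<X>_t = t^9/144

For an Itô process dX_t = a(t) dt + b(t) dB_t, the quadratic variation is <X>_t = int_0^t b(s)^2 ds (the drift term does not contribute). Here b(s) = s^4/4, so
  b(s)^2 = s^8/16.
Integrating from 0 to t:
  <X>_t = int_0^t (s^8/16) ds = t^9/144.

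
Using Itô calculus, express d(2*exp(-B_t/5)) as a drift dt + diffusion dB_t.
d(2*exp(-B_t/5)) = (exp(-B_t/5)/25) dt + (-2*exp(-B_t/5)/5) dB_t

Itô's formula for f(B_t) gives d f(B_t) = f'(B_t) dB_t + (1/2) f''(B_t) dt. Compute derivatives of f(x) = 2*exp(-x/5):
  f'(x)  = -2*exp(-x/5)/5
  f''(x) = 2*exp(-x/5)/25
Substitute x = B_t and multiply the f'' term by 1/2:
  drift     = (1/2) * (2*exp(-x/5)/25) evaluated at B_t = exp(-B_t/5)/25
  diffusion = (-2*exp(-x/5)/5) evaluated at B_t = -2*exp(-B_t/5)/5
Therefore d(2*exp(-B_t/5)) = (exp(-B_t/5)/25) dt + (-2*exp(-B_t/5)/5) dB_t.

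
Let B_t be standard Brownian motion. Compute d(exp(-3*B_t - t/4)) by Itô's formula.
d(exp(-3*B_t - t/4)) = (17*exp(-3*B_t - t/4)/4) dt + (-3*exp(-3*B_t - t/4)) dB_t

Itô's formula for f(t, x): d f(t, B_t) = (f_t + (1/2) f_xx) dt + f_x dB_t. Compute partials of f(t, x) = exp(-t/4 - 3*x):
  f_t(t,x)  = -exp(-t/4 - 3*x)/4
  f_x(t,x)  = -3*exp(-t/4 - 3*x)
  f_xx(t,x) = 9*exp(-t/4 - 3*x)
Assemble drift = f_t + (1/2) f_xx = 17*exp(-t/4 - 3*x)/4 and diffusion = f_x = -3*exp(-t/4 - 3*x). Substituting x = B_t:
  d(exp(-3*B_t - t/4)) = (17*exp(-3*B_t - t/4)/4) dt + (-3*exp(-3*B_t - t/4)) dB_t.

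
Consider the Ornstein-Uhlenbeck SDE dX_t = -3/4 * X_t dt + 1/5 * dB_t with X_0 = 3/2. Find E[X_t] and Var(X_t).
E[X_t] = 3*exp(-3*t/4)/2; Var(X_t) = 2/75 - 2*exp(-3*t/2)/75

The OU SDE dX = -theta X dt + sigma dB admits the integrating factor exp(theta t): d(exp(theta t) X_t) = sigma exp(theta t) dB_t. Integrating from 0 to t:
  X_t = x_0 * exp(-theta t) + sigma * int_0^t exp(-theta (t-s)) dB_s.
The Itô integral has mean 0 and (by the Itô isometry) variance sigma^2 * int_0^t exp(-2 theta (t - s)) ds = sigma^2 * (1 - exp(-2 theta t)) / (2 theta).
With theta = 3/4, sigma = 1/5, x_0 = 3/2:
  E[X_t] = 3/2 * exp(-3/4 t) = 3*exp(-3*t/4)/2
  Var(X_t) = (1/5)^2 * (1 - exp(-2*3/4 t)) / (2 * 3/4) = 2/75 - 2*exp(-3*t/2)/75.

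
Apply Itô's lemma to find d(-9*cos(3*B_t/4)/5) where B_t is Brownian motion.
d(-9*cos(3*B_t/4)/5) = (81*cos(3*B_t/4)/160) dt + (27*sin(3*B_t/4)/20) dB_t

Itô's formula for f(B_t) gives d f(B_t) = f'(B_t) dB_t + (1/2) f''(B_t) dt. Compute derivatives of f(x) = -9*cos(3*x/4)/5:
  f'(x)  = 27*sin(3*x/4)/20
  f''(x) = 81*cos(3*x/4)/80
Substitute x = B_t and multiply the f'' term by 1/2:
  drift     = (1/2) * (81*cos(3*x/4)/80) evaluated at B_t = 81*cos(3*B_t/4)/160
  diffusion = (27*sin(3*x/4)/20) evaluated at B_t = 27*sin(3*B_t/4)/20
Therefore d(-9*cos(3*B_t/4)/5) = (81*cos(3*B_t/4)/160) dt + (27*sin(3*B_t/4)/20) dB_t.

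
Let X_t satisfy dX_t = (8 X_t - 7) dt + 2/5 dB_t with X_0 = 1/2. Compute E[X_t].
E[X_t] = 7/8 - 3*exp(8*t)/8

Taking expectations and using E[dB_t] = 0, the mean m(t) = E[X_t] satisfies the ODE m'(t) = a m(t) + b with m(0) = x_0. With a = 8, b = -7, x_0 = 1/2, the solution is
  m(t) = x_0 * exp(a t) + (b/a) * (exp(a t) - 1)
       = (1/2) * exp(8 t) + ((-7)/8) * (exp(8 t) - 1)
       = 7/8 - 3*exp(8*t)/8.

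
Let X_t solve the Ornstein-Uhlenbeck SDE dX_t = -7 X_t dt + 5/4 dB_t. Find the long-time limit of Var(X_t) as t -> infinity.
lim Var(X_t) = 25/224

The OU SDE dX = -theta X dt + sigma dB admits the integrating factor exp(theta t): d(exp(theta t) X_t) = sigma exp(theta t) dB_t. Integrating from 0 to t gives X_t = x_0 * exp(-theta t) + sigma * int_0^t exp(-theta (t-s)) dB_s for any initial x_0. The Itô integral has variance (by the Itô isometry) sigma^2 * int_0^t exp(-2 theta (t - s)) ds = sigma^2 * (1 - exp(-2 theta t)) / (2 theta), independent of x_0.
With theta = 7, sigma = 5/4:
  Var(X_t) = (5/4)^2 * (1 - exp(-2*7 t)) / (2 * 7) = 25/224 - 25*exp(-14*t)/224.
As t -> infinity, exp(-2*7 t) -> 0, so the stationary variance is sigma^2 / (2 theta) = 25/224.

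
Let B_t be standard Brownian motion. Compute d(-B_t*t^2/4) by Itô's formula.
d(-B_t*t^2/4) = (-B_t*t/2) dt + (-t^2/4) dB_t

Itô's formula for f(t, x): d f(t, B_t) = (f_t + (1/2) f_xx) dt + f_x dB_t. Compute partials of f(t, x) = -t^2*x/4:
  f_t(t,x)  = -t*x/2
  f_x(t,x)  = -t^2/4
  f_xx(t,x) = 0
Assemble drift = f_t + (1/2) f_xx = -t*x/2 and diffusion = f_x = -t^2/4. Substituting x = B_t:
  d(-B_t*t^2/4) = (-B_t*t/2) dt + (-t^2/4) dB_t.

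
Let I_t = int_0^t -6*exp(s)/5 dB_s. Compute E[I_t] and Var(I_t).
E[I_t] = 0; Var(I_t) = 18*exp(2*t)/25 - 18/25

The Itô integral of a deterministic integrand f(s) has mean 0 because each increment f(s) * (B_{s+ds} - B_s) has mean 0. By the Itô isometry:
  Var( int_0^t f(s) dB_s ) = E[ (int_0^t f(s) dB_s)^2 ] = int_0^t f(s)^2 ds.
Here f(s) = -6*exp(s)/5, so f(s)^2 = 36*exp(2*s)/25. Integrate:
  int_0^t (36*exp(2*s)/25) ds = 18*exp(2*t)/25 - 18/25.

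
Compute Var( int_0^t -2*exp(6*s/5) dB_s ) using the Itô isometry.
Var = 5*exp(12*t/5)/3 - 5/3

The Itô integral of a deterministic integrand f(s) has mean 0 because each increment f(s) * (B_{s+ds} - B_s) has mean 0. By the Itô isometry:
  Var( int_0^t f(s) dB_s ) = E[ (int_0^t f(s) dB_s)^2 ] = int_0^t f(s)^2 ds.
Here f(s) = -2*exp(6*s/5), so f(s)^2 = 4*exp(12*s/5). Integrate:
  int_0^t (4*exp(12*s/5)) ds = 5*exp(12*t/5)/3 - 5/3.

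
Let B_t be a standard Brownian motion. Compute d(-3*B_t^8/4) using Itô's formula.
d(-3*B_t^8/4) = (-21*B_t^6) dt + (-6*B_t^7) dB_t

Itô's formula for f(B_t) gives d f(B_t) = f'(B_t) dB_t + (1/2) f''(B_t) dt. Compute derivatives of f(x) = -3*x^8/4:
  f'(x)  = -6*x^7
  f''(x) = -42*x^6
Substitute x = B_t and multiply the f'' term by 1/2:
  drift     = (1/2) * (-42*x^6) evaluated at B_t = -21*B_t^6
  diffusion = (-6*x^7) evaluated at B_t = -6*B_t^7
Therefore d(-3*B_t^8/4) = (-21*B_t^6) dt + (-6*B_t^7) dB_t.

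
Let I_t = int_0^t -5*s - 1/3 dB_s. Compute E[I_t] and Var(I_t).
E[I_t] = 0; Var(I_t) = t*(75*t^2 + 15*t + 1)/9

The Itô integral of a deterministic integrand f(s) has mean 0 because each increment f(s) * (B_{s+ds} - B_s) has mean 0. By the Itô isometry:
  Var( int_0^t f(s) dB_s ) = E[ (int_0^t f(s) dB_s)^2 ] = int_0^t f(s)^2 ds.
Here f(s) = -5*s - 1/3, so f(s)^2 = (15*s + 1)^2/9. Integrate:
  int_0^t ((15*s + 1)^2/9) ds = t*(75*t^2 + 15*t + 1)/9.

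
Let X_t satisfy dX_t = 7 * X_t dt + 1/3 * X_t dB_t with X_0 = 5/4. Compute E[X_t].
E[X_t] = 5*exp(7*t)/4

For GBM dX = mu X dt + sigma X dB with X_0 = x_0, apply Itô to Y = log X: dY = (mu - sigma^2/2) dt + sigma dB, so Y_t = log(x_0) + (mu - sigma^2/2) t + sigma B_t and hence X_t = x_0 * exp((mu - sigma^2/2) t + sigma B_t).
With mu = 7, sigma = 1/3, x_0 = 5/4, this gives:
  X_t = 5/4 * exp((125/18) * t + (1/3) * B_t).
Since sigma*B_t ~ Normal(0, sigma^2 t), E[exp(sigma*B_t)] = exp(sigma^2 t / 2); so E[X_t] = x_0 * exp((mu - sigma^2/2) t) * exp(sigma^2 t / 2) = x_0 * exp(mu t) = 5*exp(7*t)/4.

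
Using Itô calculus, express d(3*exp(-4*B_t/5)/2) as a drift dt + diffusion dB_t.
d(3*exp(-4*B_t/5)/2) = (12*exp(-4*B_t/5)/25) dt + (-6*exp(-4*B_t/5)/5) dB_t

Itô's formula for f(B_t) gives d f(B_t) = f'(B_t) dB_t + (1/2) f''(B_t) dt. Compute derivatives of f(x) = 3*exp(-4*x/5)/2:
  f'(x)  = -6*exp(-4*x/5)/5
  f''(x) = 24*exp(-4*x/5)/25
Substitute x = B_t and multiply the f'' term by 1/2:
  drift     = (1/2) * (24*exp(-4*x/5)/25) evaluated at B_t = 12*exp(-4*B_t/5)/25
  diffusion = (-6*exp(-4*x/5)/5) evaluated at B_t = -6*exp(-4*B_t/5)/5
Therefore d(3*exp(-4*B_t/5)/2) = (12*exp(-4*B_t/5)/25) dt + (-6*exp(-4*B_t/5)/5) dB_t.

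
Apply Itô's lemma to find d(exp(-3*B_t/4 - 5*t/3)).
d(exp(-3*B_t/4 - 5*t/3)) = (-133*exp(-3*B_t/4 - 5*t/3)/96) dt + (-3*exp(-3*B_t/4 - 5*t/3)/4) dB_t

Itô's formula for f(t, x): d f(t, B_t) = (f_t + (1/2) f_xx) dt + f_x dB_t. Compute partials of f(t, x) = exp(-5*t/3 - 3*x/4):
  f_t(t,x)  = -5*exp(-5*t/3 - 3*x/4)/3
  f_x(t,x)  = -3*exp(-5*t/3 - 3*x/4)/4
  f_xx(t,x) = 9*exp(-5*t/3 - 3*x/4)/16
Assemble drift = f_t + (1/2) f_xx = -133*exp(-5*t/3 - 3*x/4)/96 and diffusion = f_x = -3*exp(-5*t/3 - 3*x/4)/4. Substituting x = B_t:
  d(exp(-3*B_t/4 - 5*t/3)) = (-133*exp(-3*B_t/4 - 5*t/3)/96) dt + (-3*exp(-3*B_t/4 - 5*t/3)/4) dB_t.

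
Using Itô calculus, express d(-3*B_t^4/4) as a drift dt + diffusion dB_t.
d(-3*B_t^4/4) = (-9*B_t^2/2) dt + (-3*B_t^3) dB_t

Itô's formula for f(B_t) gives d f(B_t) = f'(B_t) dB_t + (1/2) f''(B_t) dt. Compute derivatives of f(x) = -3*x^4/4:
  f'(x)  = -3*x^3
  f''(x) = -9*x^2
Substitute x = B_t and multiply the f'' term by 1/2:
  drift     = (1/2) * (-9*x^2) evaluated at B_t = -9*B_t^2/2
  diffusion = (-3*x^3) evaluated at B_t = -3*B_t^3
Therefore d(-3*B_t^4/4) = (-9*B_t^2/2) dt + (-3*B_t^3) dB_t.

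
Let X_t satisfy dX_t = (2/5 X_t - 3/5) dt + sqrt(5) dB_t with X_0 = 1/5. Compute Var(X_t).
Var(X_t) = 25*exp(4*t/5)/4 - 25/4

The variance V(t) = Var(X_t) satisfies V'(t) = 2 a V(t) + c^2 with V(0) = 0 (drift coefficient is linear in X, diffusion is constant). With a = 2/5, c = sqrt(5), the solution is
  V(t) = (c^2 / (2 a)) * (exp(2 a t) - 1)
       = (sqrt(5)^2 / (2*(2/5))) * (exp((4/5) t) - 1)
       = 25*exp(4*t/5)/4 - 25/4.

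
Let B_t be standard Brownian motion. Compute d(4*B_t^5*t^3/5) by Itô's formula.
d(4*B_t^5*t^3/5) = (B_t^3*t^2*(12*B_t^2/5 + 8*t)) dt + (4*B_t^4*t^3) dB_t

Itô's formula for f(t, x): d f(t, B_t) = (f_t + (1/2) f_xx) dt + f_x dB_t. Compute partials of f(t, x) = 4*t^3*x^5/5:
  f_t(t,x)  = 12*t^2*x^5/5
  f_x(t,x)  = 4*t^3*x^4
  f_xx(t,x) = 16*t^3*x^3
Assemble drift = f_t + (1/2) f_xx = t^2*x^3*(8*t + 12*x^2/5) and diffusion = f_x = 4*t^3*x^4. Substituting x = B_t:
  d(4*B_t^5*t^3/5) = (B_t^3*t^2*(12*B_t^2/5 + 8*t)) dt + (4*B_t^4*t^3) dB_t.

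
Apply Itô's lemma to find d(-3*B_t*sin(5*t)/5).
d(-3*B_t*sin(5*t)/5) = (-3*B_t*cos(5*t)) dt + (-3*sin(5*t)/5) dB_t

Itô's formula for f(t, x): d f(t, B_t) = (f_t + (1/2) f_xx) dt + f_x dB_t. Compute partials of f(t, x) = -3*x*sin(5*t)/5:
  f_t(t,x)  = -3*x*cos(5*t)
  f_x(t,x)  = -3*sin(5*t)/5
  f_xx(t,x) = 0
Assemble drift = f_t + (1/2) f_xx = -3*x*cos(5*t) and diffusion = f_x = -3*sin(5*t)/5. Substituting x = B_t:
  d(-3*B_t*sin(5*t)/5) = (-3*B_t*cos(5*t)) dt + (-3*sin(5*t)/5) dB_t.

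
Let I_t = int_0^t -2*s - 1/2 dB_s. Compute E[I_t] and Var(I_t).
E[I_t] = 0; Var(I_t) = t*(16*t^2 + 12*t + 3)/12

The Itô integral of a deterministic integrand f(s) has mean 0 because each increment f(s) * (B_{s+ds} - B_s) has mean 0. By the Itô isometry:
  Var( int_0^t f(s) dB_s ) = E[ (int_0^t f(s) dB_s)^2 ] = int_0^t f(s)^2 ds.
Here f(s) = -2*s - 1/2, so f(s)^2 = (4*s + 1)^2/4. Integrate:
  int_0^t ((4*s + 1)^2/4) ds = t*(16*t^2 + 12*t + 3)/12.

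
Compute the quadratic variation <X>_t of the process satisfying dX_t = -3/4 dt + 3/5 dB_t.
<X>_t = 9*t/25

For an Itô process dX_t = a(t) dt + b(t) dB_t, the quadratic variation is <X>_t = int_0^t b(s)^2 ds (the drift term does not contribute). Here b(s) = 3/5, so
  b(s)^2 = 9/25.
Integrating from 0 to t:
  <X>_t = int_0^t (9/25) ds = 9*t/25.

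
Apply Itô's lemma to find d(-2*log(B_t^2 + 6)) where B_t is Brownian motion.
d(-2*log(B_t^2 + 6)) = (2*(B_t^2 - 6)/(B_t^2 + 6)^2) dt + (-4*B_t/(B_t^2 + 6)) dB_t

Itô's formula for f(B_t) gives d f(B_t) = f'(B_t) dB_t + (1/2) f''(B_t) dt. Compute derivatives of f(x) = -2*log(x^2 + 6):
  f'(x)  = -4*x/(x^2 + 6)
  f''(x) = 4*(x^2 - 6)/(x^2 + 6)^2
Substitute x = B_t and multiply the f'' term by 1/2:
  drift     = (1/2) * (4*(x^2 - 6)/(x^2 + 6)^2) evaluated at B_t = 2*(B_t^2 - 6)/(B_t^2 + 6)^2
  diffusion = (-4*x/(x^2 + 6)) evaluated at B_t = -4*B_t/(B_t^2 + 6)
Therefore d(-2*log(B_t^2 + 6)) = (2*(B_t^2 - 6)/(B_t^2 + 6)^2) dt + (-4*B_t/(B_t^2 + 6)) dB_t.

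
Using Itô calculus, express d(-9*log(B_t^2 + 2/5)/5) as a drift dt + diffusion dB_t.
d(-9*log(B_t^2 + 2/5)/5) = (9*(5*B_t^2 - 2)/(5*B_t^2 + 2)^2) dt + (-18*B_t/(5*B_t^2 + 2)) dB_t

Itô's formula for f(B_t) gives d f(B_t) = f'(B_t) dB_t + (1/2) f''(B_t) dt. Compute derivatives of f(x) = -9*log(x^2 + 2/5)/5:
  f'(x)  = -18*x/(5*x^2 + 2)
  f''(x) = 18*(5*x^2 - 2)/(5*x^2 + 2)^2
Substitute x = B_t and multiply the f'' term by 1/2:
  drift     = (1/2) * (18*(5*x^2 - 2)/(5*x^2 + 2)^2) evaluated at B_t = 9*(5*B_t^2 - 2)/(5*B_t^2 + 2)^2
  diffusion = (-18*x/(5*x^2 + 2)) evaluated at B_t = -18*B_t/(5*B_t^2 + 2)
Therefore d(-9*log(B_t^2 + 2/5)/5) = (9*(5*B_t^2 - 2)/(5*B_t^2 + 2)^2) dt + (-18*B_t/(5*B_t^2 + 2)) dB_t.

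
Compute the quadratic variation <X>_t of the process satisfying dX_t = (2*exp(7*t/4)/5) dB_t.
<X>_t = 8*exp(7*t/2)/175 - 8/175

For an Itô process dX_t = a(t) dt + b(t) dB_t, the quadratic variation is <X>_t = int_0^t b(s)^2 ds (the drift term does not contribute). Here b(s) = 2*exp(7*s/4)/5, so
  b(s)^2 = 4*exp(7*s/2)/25.
Integrating from 0 to t:
  <X>_t = int_0^t (4*exp(7*s/2)/25) ds = 8*exp(7*t/2)/175 - 8/175.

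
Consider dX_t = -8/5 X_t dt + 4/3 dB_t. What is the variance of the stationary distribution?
lim Var(X_t) = 5/9

The OU SDE dX = -theta X dt + sigma dB admits the integrating factor exp(theta t): d(exp(theta t) X_t) = sigma exp(theta t) dB_t. Integrating from 0 to t gives X_t = x_0 * exp(-theta t) + sigma * int_0^t exp(-theta (t-s)) dB_s for any initial x_0. The Itô integral has variance (by the Itô isometry) sigma^2 * int_0^t exp(-2 theta (t - s)) ds = sigma^2 * (1 - exp(-2 theta t)) / (2 theta), independent of x_0.
With theta = 8/5, sigma = 4/3:
  Var(X_t) = (4/3)^2 * (1 - exp(-2*8/5 t)) / (2 * 8/5) = 5/9 - 5*exp(-16*t/5)/9.
As t -> infinity, exp(-2*8/5 t) -> 0, so the stationary variance is sigma^2 / (2 theta) = 5/9.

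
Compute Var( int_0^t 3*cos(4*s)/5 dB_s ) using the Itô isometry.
Var = 9*t/50 + 9*sin(4*t)*cos(4*t)/200

The Itô integral of a deterministic integrand f(s) has mean 0 because each increment f(s) * (B_{s+ds} - B_s) has mean 0. By the Itô isometry:
  Var( int_0^t f(s) dB_s ) = E[ (int_0^t f(s) dB_s)^2 ] = int_0^t f(s)^2 ds.
Here f(s) = 3*cos(4*s)/5, so f(s)^2 = 9*cos(4*s)^2/25. Integrate:
  int_0^t (9*cos(4*s)^2/25) ds = 9*t/50 + 9*sin(4*t)*cos(4*t)/200.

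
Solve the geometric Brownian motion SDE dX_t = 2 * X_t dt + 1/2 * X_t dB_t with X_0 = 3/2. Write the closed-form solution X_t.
X_t = 3/2 * exp((15/8) * t + (1/2) * B_t)

For GBM dX = mu X dt + sigma X dB with X_0 = x_0, apply Itô to Y = log X: dY = (mu - sigma^2/2) dt + sigma dB, so Y_t = log(x_0) + (mu - sigma^2/2) t + sigma B_t and hence X_t = x_0 * exp((mu - sigma^2/2) t + sigma B_t).
With mu = 2, sigma = 1/2, x_0 = 3/2, this gives:
  X_t = 3/2 * exp((15/8) * t + (1/2) * B_t).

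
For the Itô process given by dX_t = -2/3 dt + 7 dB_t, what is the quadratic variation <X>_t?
<X>_t = 49*t

For an Itô process dX_t = a(t) dt + b(t) dB_t, the quadratic variation is <X>_t = int_0^t b(s)^2 ds (the drift term does not contribute). Here b(s) = 7, so
  b(s)^2 = 49.
Integrating from 0 to t:
  <X>_t = int_0^t (49) ds = 49*t.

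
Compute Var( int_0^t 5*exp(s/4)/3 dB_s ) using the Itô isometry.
Var = 50*exp(t/2)/9 - 50/9

The Itô integral of a deterministic integrand f(s) has mean 0 because each increment f(s) * (B_{s+ds} - B_s) has mean 0. By the Itô isometry:
  Var( int_0^t f(s) dB_s ) = E[ (int_0^t f(s) dB_s)^2 ] = int_0^t f(s)^2 ds.
Here f(s) = 5*exp(s/4)/3, so f(s)^2 = 25*exp(s/2)/9. Integrate:
  int_0^t (25*exp(s/2)/9) ds = 50*exp(t/2)/9 - 50/9.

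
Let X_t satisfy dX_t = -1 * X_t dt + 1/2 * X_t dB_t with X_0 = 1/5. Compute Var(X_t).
Var(X_t) = (exp(t/4) - 1)*exp(-2*t)/25

For GBM dX = mu X dt + sigma X dB with X_0 = x_0, apply Itô to Y = log X: dY = (mu - sigma^2/2) dt + sigma dB, so Y_t = log(x_0) + (mu - sigma^2/2) t + sigma B_t and hence X_t = x_0 * exp((mu - sigma^2/2) t + sigma B_t).
With mu = -1, sigma = 1/2, x_0 = 1/5, this gives:
  X_t = 1/5 * exp((-9/8) * t + (1/2) * B_t).
Since sigma*B_t ~ Normal(0, sigma^2 t), E[exp(sigma*B_t)] = exp(sigma^2 t / 2); so E[X_t] = x_0 * exp((mu - sigma^2/2) t) * exp(sigma^2 t / 2) = x_0 * exp(mu t) = exp(-t)/5.
Var(X_t) = E[X_t^2] - (E[X_t])^2 = x_0^2 * exp(2 mu t) * (exp(sigma^2 t) - 1) = (exp(t/4) - 1)*exp(-2*t)/25.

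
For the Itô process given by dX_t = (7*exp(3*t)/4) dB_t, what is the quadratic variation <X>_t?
<X>_t = 49*exp(6*t)/96 - 49/96

For an Itô process dX_t = a(t) dt + b(t) dB_t, the quadratic variation is <X>_t = int_0^t b(s)^2 ds (the drift term does not contribute). Here b(s) = 7*exp(3*s)/4, so
  b(s)^2 = 49*exp(6*s)/16.
Integrating from 0 to t:
  <X>_t = int_0^t (49*exp(6*s)/16) ds = 49*exp(6*t)/96 - 49/96.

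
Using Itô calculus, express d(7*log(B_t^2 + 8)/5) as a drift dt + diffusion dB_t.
d(7*log(B_t^2 + 8)/5) = (7*(8 - B_t^2)/(5*(B_t^2 + 8)^2)) dt + (14*B_t/(5*(B_t^2 + 8))) dB_t

Itô's formula for f(B_t) gives d f(B_t) = f'(B_t) dB_t + (1/2) f''(B_t) dt. Compute derivatives of f(x) = 7*log(x^2 + 8)/5:
  f'(x)  = 14*x/(5*(x^2 + 8))
  f''(x) = 14*(8 - x^2)/(5*(x^2 + 8)^2)
Substitute x = B_t and multiply the f'' term by 1/2:
  drift     = (1/2) * (14*(8 - x^2)/(5*(x^2 + 8)^2)) evaluated at B_t = 7*(8 - B_t^2)/(5*(B_t^2 + 8)^2)
  diffusion = (14*x/(5*(x^2 + 8))) evaluated at B_t = 14*B_t/(5*(B_t^2 + 8))
Therefore d(7*log(B_t^2 + 8)/5) = (7*(8 - B_t^2)/(5*(B_t^2 + 8)^2)) dt + (14*B_t/(5*(B_t^2 + 8))) dB_t.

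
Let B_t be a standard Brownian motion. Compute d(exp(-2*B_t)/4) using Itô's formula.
d(exp(-2*B_t)/4) = (exp(-2*B_t)/2) dt + (-exp(-2*B_t)/2) dB_t

Itô's formula for f(B_t) gives d f(B_t) = f'(B_t) dB_t + (1/2) f''(B_t) dt. Compute derivatives of f(x) = exp(-2*x)/4:
  f'(x)  = -exp(-2*x)/2
  f''(x) = exp(-2*x)
Substitute x = B_t and multiply the f'' term by 1/2:
  drift     = (1/2) * (exp(-2*x)) evaluated at B_t = exp(-2*B_t)/2
  diffusion = (-exp(-2*x)/2) evaluated at B_t = -exp(-2*B_t)/2
Therefore d(exp(-2*B_t)/4) = (exp(-2*B_t)/2) dt + (-exp(-2*B_t)/2) dB_t.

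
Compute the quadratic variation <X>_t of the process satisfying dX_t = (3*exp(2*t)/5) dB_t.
<X>_t = 9*exp(4*t)/100 - 9/100

For an Itô process dX_t = a(t) dt + b(t) dB_t, the quadratic variation is <X>_t = int_0^t b(s)^2 ds (the drift term does not contribute). Here b(s) = 3*exp(2*s)/5, so
  b(s)^2 = 9*exp(4*s)/25.
Integrating from 0 to t:
  <X>_t = int_0^t (9*exp(4*s)/25) ds = 9*exp(4*t)/100 - 9/100.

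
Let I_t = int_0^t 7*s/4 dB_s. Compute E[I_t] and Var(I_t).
E[I_t] = 0; Var(I_t) = 49*t^3/48

The Itô integral of a deterministic integrand f(s) has mean 0 because each increment f(s) * (B_{s+ds} - B_s) has mean 0. By the Itô isometry:
  Var( int_0^t f(s) dB_s ) = E[ (int_0^t f(s) dB_s)^2 ] = int_0^t f(s)^2 ds.
Here f(s) = 7*s/4, so f(s)^2 = 49*s^2/16. Integrate:
  int_0^t (49*s^2/16) ds = 49*t^3/48.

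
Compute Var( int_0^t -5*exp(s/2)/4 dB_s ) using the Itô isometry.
Var = 25*exp(t)/16 - 25/16

The Itô integral of a deterministic integrand f(s) has mean 0 because each increment f(s) * (B_{s+ds} - B_s) has mean 0. By the Itô isometry:
  Var( int_0^t f(s) dB_s ) = E[ (int_0^t f(s) dB_s)^2 ] = int_0^t f(s)^2 ds.
Here f(s) = -5*exp(s/2)/4, so f(s)^2 = 25*exp(s)/16. Integrate:
  int_0^t (25*exp(s)/16) ds = 25*exp(t)/16 - 25/16.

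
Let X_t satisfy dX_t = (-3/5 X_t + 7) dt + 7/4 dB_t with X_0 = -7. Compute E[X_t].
E[X_t] = 35/3 - 56*exp(-3*t/5)/3

Taking expectations and using E[dB_t] = 0, the mean m(t) = E[X_t] satisfies the ODE m'(t) = a m(t) + b with m(0) = x_0. With a = -3/5, b = 7, x_0 = -7, the solution is
  m(t) = x_0 * exp(a t) + (b/a) * (exp(a t) - 1)
       = (-7) * exp((-3/5) t) + (7/(-3/5)) * (exp((-3/5) t) - 1)
       = 35/3 - 56*exp(-3*t/5)/3.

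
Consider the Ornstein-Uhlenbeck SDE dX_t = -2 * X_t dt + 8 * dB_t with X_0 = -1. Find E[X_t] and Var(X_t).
E[X_t] = -exp(-2*t); Var(X_t) = 16 - 16*exp(-4*t)

The OU SDE dX = -theta X dt + sigma dB admits the integrating factor exp(theta t): d(exp(theta t) X_t) = sigma exp(theta t) dB_t. Integrating from 0 to t:
  X_t = x_0 * exp(-theta t) + sigma * int_0^t exp(-theta (t-s)) dB_s.
The Itô integral has mean 0 and (by the Itô isometry) variance sigma^2 * int_0^t exp(-2 theta (t - s)) ds = sigma^2 * (1 - exp(-2 theta t)) / (2 theta).
With theta = 2, sigma = 8, x_0 = -1:
  E[X_t] = -1 * exp(-2 t) = -exp(-2*t)
  Var(X_t) = (8)^2 * (1 - exp(-2*2 t)) / (2 * 2) = 16 - 16*exp(-4*t).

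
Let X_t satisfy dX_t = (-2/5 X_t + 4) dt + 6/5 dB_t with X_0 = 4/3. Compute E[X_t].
E[X_t] = 10 - 26*exp(-2*t/5)/3

Taking expectations and using E[dB_t] = 0, the mean m(t) = E[X_t] satisfies the ODE m'(t) = a m(t) + b with m(0) = x_0. With a = -2/5, b = 4, x_0 = 4/3, the solution is
  m(t) = x_0 * exp(a t) + (b/a) * (exp(a t) - 1)
       = (4/3) * exp((-2/5) t) + (4/(-2/5)) * (exp((-2/5) t) - 1)
       = 10 - 26*exp(-2*t/5)/3.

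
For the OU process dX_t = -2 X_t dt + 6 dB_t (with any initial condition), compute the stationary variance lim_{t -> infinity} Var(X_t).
lim Var(X_t) = 9

The OU SDE dX = -theta X dt + sigma dB admits the integrating factor exp(theta t): d(exp(theta t) X_t) = sigma exp(theta t) dB_t. Integrating from 0 to t gives X_t = x_0 * exp(-theta t) + sigma * int_0^t exp(-theta (t-s)) dB_s for any initial x_0. The Itô integral has variance (by the Itô isometry) sigma^2 * int_0^t exp(-2 theta (t - s)) ds = sigma^2 * (1 - exp(-2 theta t)) / (2 theta), independent of x_0.
With theta = 2, sigma = 6:
  Var(X_t) = (6)^2 * (1 - exp(-2*2 t)) / (2 * 2) = 9 - 9*exp(-4*t).
As t -> infinity, exp(-2*2 t) -> 0, so the stationary variance is sigma^2 / (2 theta) = 9.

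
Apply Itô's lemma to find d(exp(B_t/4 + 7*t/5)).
d(exp(B_t/4 + 7*t/5)) = (229*exp(B_t/4 + 7*t/5)/160) dt + (exp(B_t/4 + 7*t/5)/4) dB_t

Itô's formula for f(t, x): d f(t, B_t) = (f_t + (1/2) f_xx) dt + f_x dB_t. Compute partials of f(t, x) = exp(7*t/5 + x/4):
  f_t(t,x)  = 7*exp(7*t/5 + x/4)/5
  f_x(t,x)  = exp(7*t/5 + x/4)/4
  f_xx(t,x) = exp(7*t/5 + x/4)/16
Assemble drift = f_t + (1/2) f_xx = 229*exp(7*t/5 + x/4)/160 and diffusion = f_x = exp(7*t/5 + x/4)/4. Substituting x = B_t:
  d(exp(B_t/4 + 7*t/5)) = (229*exp(B_t/4 + 7*t/5)/160) dt + (exp(B_t/4 + 7*t/5)/4) dB_t.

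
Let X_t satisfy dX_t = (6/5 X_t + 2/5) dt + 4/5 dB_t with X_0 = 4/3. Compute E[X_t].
E[X_t] = 5*exp(6*t/5)/3 - 1/3

Taking expectations and using E[dB_t] = 0, the mean m(t) = E[X_t] satisfies the ODE m'(t) = a m(t) + b with m(0) = x_0. With a = 6/5, b = 2/5, x_0 = 4/3, the solution is
  m(t) = x_0 * exp(a t) + (b/a) * (exp(a t) - 1)
       = (4/3) * exp((6/5) t) + ((2/5)/(6/5)) * (exp((6/5) t) - 1)
       = 5*exp(6*t/5)/3 - 1/3.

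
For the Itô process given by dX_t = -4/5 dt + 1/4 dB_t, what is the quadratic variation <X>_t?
<X>_t = t/16

For an Itô process dX_t = a(t) dt + b(t) dB_t, the quadratic variation is <X>_t = int_0^t b(s)^2 ds (the drift term does not contribute). Here b(s) = 1/4, so
  b(s)^2 = 1/16.
Integrating from 0 to t:
  <X>_t = int_0^t (1/16) ds = t/16.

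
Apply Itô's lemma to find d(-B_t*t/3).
d(-B_t*t/3) = (-B_t/3) dt + (-t/3) dB_t

Itô's formula for f(t, x): d f(t, B_t) = (f_t + (1/2) f_xx) dt + f_x dB_t. Compute partials of f(t, x) = -t*x/3:
  f_t(t,x)  = -x/3
  f_x(t,x)  = -t/3
  f_xx(t,x) = 0
Assemble drift = f_t + (1/2) f_xx = -x/3 and diffusion = f_x = -t/3. Substituting x = B_t:
  d(-B_t*t/3) = (-B_t/3) dt + (-t/3) dB_t.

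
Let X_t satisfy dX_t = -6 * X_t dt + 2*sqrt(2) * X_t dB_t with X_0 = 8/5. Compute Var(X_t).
Var(X_t) = (64*exp(8*t) - 64)*exp(-12*t)/25

For GBM dX = mu X dt + sigma X dB with X_0 = x_0, apply Itô to Y = log X: dY = (mu - sigma^2/2) dt + sigma dB, so Y_t = log(x_0) + (mu - sigma^2/2) t + sigma B_t and hence X_t = x_0 * exp((mu - sigma^2/2) t + sigma B_t).
With mu = -6, sigma = 2*sqrt(2), x_0 = 8/5, this gives:
  X_t = 8/5 * exp((-10) * t + (2*sqrt(2)) * B_t).
Since sigma*B_t ~ Normal(0, sigma^2 t), E[exp(sigma*B_t)] = exp(sigma^2 t / 2); so E[X_t] = x_0 * exp((mu - sigma^2/2) t) * exp(sigma^2 t / 2) = x_0 * exp(mu t) = 8*exp(-6*t)/5.
Var(X_t) = E[X_t^2] - (E[X_t])^2 = x_0^2 * exp(2 mu t) * (exp(sigma^2 t) - 1) = (64*exp(8*t) - 64)*exp(-12*t)/25.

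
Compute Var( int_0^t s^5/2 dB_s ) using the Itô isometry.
Var = t^11/44

The Itô integral of a deterministic integrand f(s) has mean 0 because each increment f(s) * (B_{s+ds} - B_s) has mean 0. By the Itô isometry:
  Var( int_0^t f(s) dB_s ) = E[ (int_0^t f(s) dB_s)^2 ] = int_0^t f(s)^2 ds.
Here f(s) = s^5/2, so f(s)^2 = s^10/4. Integrate:
  int_0^t (s^10/4) ds = t^11/44.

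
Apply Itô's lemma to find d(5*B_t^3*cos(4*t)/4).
d(5*B_t^3*cos(4*t)/4) = (5*B_t*(-B_t^2*sin(4*t) + 3*cos(4*t)/4)) dt + (15*B_t^2*cos(4*t)/4) dB_t

Itô's formula for f(t, x): d f(t, B_t) = (f_t + (1/2) f_xx) dt + f_x dB_t. Compute partials of f(t, x) = 5*x^3*cos(4*t)/4:
  f_t(t,x)  = -5*x^3*sin(4*t)
  f_x(t,x)  = 15*x^2*cos(4*t)/4
  f_xx(t,x) = 15*x*cos(4*t)/2
Assemble drift = f_t + (1/2) f_xx = 5*x*(-x^2*sin(4*t) + 3*cos(4*t)/4) and diffusion = f_x = 15*x^2*cos(4*t)/4. Substituting x = B_t:
  d(5*B_t^3*cos(4*t)/4) = (5*B_t*(-B_t^2*sin(4*t) + 3*cos(4*t)/4)) dt + (15*B_t^2*cos(4*t)/4) dB_t.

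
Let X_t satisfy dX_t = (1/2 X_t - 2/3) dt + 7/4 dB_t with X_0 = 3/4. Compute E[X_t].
E[X_t] = 4/3 - 7*exp(t/2)/12

Taking expectations and using E[dB_t] = 0, the mean m(t) = E[X_t] satisfies the ODE m'(t) = a m(t) + b with m(0) = x_0. With a = 1/2, b = -2/3, x_0 = 3/4, the solution is
  m(t) = x_0 * exp(a t) + (b/a) * (exp(a t) - 1)
       = (3/4) * exp((1/2) t) + ((-2/3)/(1/2)) * (exp((1/2) t) - 1)
       = 4/3 - 7*exp(t/2)/12.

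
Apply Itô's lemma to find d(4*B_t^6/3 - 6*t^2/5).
d(4*B_t^6/3 - 6*t^2/5) = (20*B_t^4 - 12*t/5) dt + (8*B_t^5) dB_t

Itô's formula for f(t, x): d f(t, B_t) = (f_t + (1/2) f_xx) dt + f_x dB_t. Compute partials of f(t, x) = -6*t^2/5 + 4*x^6/3:
  f_t(t,x)  = -12*t/5
  f_x(t,x)  = 8*x^5
  f_xx(t,x) = 40*x^4
Assemble drift = f_t + (1/2) f_xx = -12*t/5 + 20*x^4 and diffusion = f_x = 8*x^5. Substituting x = B_t:
  d(4*B_t^6/3 - 6*t^2/5) = (20*B_t^4 - 12*t/5) dt + (8*B_t^5) dB_t.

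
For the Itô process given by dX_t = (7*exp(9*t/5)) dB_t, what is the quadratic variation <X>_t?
<X>_t = 245*exp(18*t/5)/18 - 245/18

For an Itô process dX_t = a(t) dt + b(t) dB_t, the quadratic variation is <X>_t = int_0^t b(s)^2 ds (the drift term does not contribute). Here b(s) = 7*exp(9*s/5), so
  b(s)^2 = 49*exp(18*s/5).
Integrating from 0 to t:
  <X>_t = int_0^t (49*exp(18*s/5)) ds = 245*exp(18*t/5)/18 - 245/18.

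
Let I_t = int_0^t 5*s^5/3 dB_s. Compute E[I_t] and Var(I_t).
E[I_t] = 0; Var(I_t) = 25*t^11/99

The Itô integral of a deterministic integrand f(s) has mean 0 because each increment f(s) * (B_{s+ds} - B_s) has mean 0. By the Itô isometry:
  Var( int_0^t f(s) dB_s ) = E[ (int_0^t f(s) dB_s)^2 ] = int_0^t f(s)^2 ds.
Here f(s) = 5*s^5/3, so f(s)^2 = 25*s^10/9. Integrate:
  int_0^t (25*s^10/9) ds = 25*t^11/99.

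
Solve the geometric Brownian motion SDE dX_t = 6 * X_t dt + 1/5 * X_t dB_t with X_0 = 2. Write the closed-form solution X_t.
X_t = 2 * exp((299/50) * t + (1/5) * B_t)

For GBM dX = mu X dt + sigma X dB with X_0 = x_0, apply Itô to Y = log X: dY = (mu - sigma^2/2) dt + sigma dB, so Y_t = log(x_0) + (mu - sigma^2/2) t + sigma B_t and hence X_t = x_0 * exp((mu - sigma^2/2) t + sigma B_t).
With mu = 6, sigma = 1/5, x_0 = 2, this gives:
  X_t = 2 * exp((299/50) * t + (1/5) * B_t).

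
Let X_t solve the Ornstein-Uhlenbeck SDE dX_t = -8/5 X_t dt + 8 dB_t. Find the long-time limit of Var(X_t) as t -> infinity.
lim Var(X_t) = 20

The OU SDE dX = -theta X dt + sigma dB admits the integrating factor exp(theta t): d(exp(theta t) X_t) = sigma exp(theta t) dB_t. Integrating from 0 to t gives X_t = x_0 * exp(-theta t) + sigma * int_0^t exp(-theta (t-s)) dB_s for any initial x_0. The Itô integral has variance (by the Itô isometry) sigma^2 * int_0^t exp(-2 theta (t - s)) ds = sigma^2 * (1 - exp(-2 theta t)) / (2 theta), independent of x_0.
With theta = 8/5, sigma = 8:
  Var(X_t) = (8)^2 * (1 - exp(-2*8/5 t)) / (2 * 8/5) = 20 - 20*exp(-16*t/5).
As t -> infinity, exp(-2*8/5 t) -> 0, so the stationary variance is sigma^2 / (2 theta) = 20.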